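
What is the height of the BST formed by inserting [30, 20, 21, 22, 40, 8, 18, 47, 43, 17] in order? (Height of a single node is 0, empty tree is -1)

Insertion order: [30, 20, 21, 22, 40, 8, 18, 47, 43, 17]
Tree (level-order array): [30, 20, 40, 8, 21, None, 47, None, 18, None, 22, 43, None, 17]
Compute height bottom-up (empty subtree = -1):
  height(17) = 1 + max(-1, -1) = 0
  height(18) = 1 + max(0, -1) = 1
  height(8) = 1 + max(-1, 1) = 2
  height(22) = 1 + max(-1, -1) = 0
  height(21) = 1 + max(-1, 0) = 1
  height(20) = 1 + max(2, 1) = 3
  height(43) = 1 + max(-1, -1) = 0
  height(47) = 1 + max(0, -1) = 1
  height(40) = 1 + max(-1, 1) = 2
  height(30) = 1 + max(3, 2) = 4
Height = 4


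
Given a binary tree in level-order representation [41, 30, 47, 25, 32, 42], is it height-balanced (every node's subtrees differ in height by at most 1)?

Tree (level-order array): [41, 30, 47, 25, 32, 42]
Definition: a tree is height-balanced if, at every node, |h(left) - h(right)| <= 1 (empty subtree has height -1).
Bottom-up per-node check:
  node 25: h_left=-1, h_right=-1, diff=0 [OK], height=0
  node 32: h_left=-1, h_right=-1, diff=0 [OK], height=0
  node 30: h_left=0, h_right=0, diff=0 [OK], height=1
  node 42: h_left=-1, h_right=-1, diff=0 [OK], height=0
  node 47: h_left=0, h_right=-1, diff=1 [OK], height=1
  node 41: h_left=1, h_right=1, diff=0 [OK], height=2
All nodes satisfy the balance condition.
Result: Balanced


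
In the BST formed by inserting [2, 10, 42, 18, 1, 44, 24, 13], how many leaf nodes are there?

Tree built from: [2, 10, 42, 18, 1, 44, 24, 13]
Tree (level-order array): [2, 1, 10, None, None, None, 42, 18, 44, 13, 24]
Rule: A leaf has 0 children.
Per-node child counts:
  node 2: 2 child(ren)
  node 1: 0 child(ren)
  node 10: 1 child(ren)
  node 42: 2 child(ren)
  node 18: 2 child(ren)
  node 13: 0 child(ren)
  node 24: 0 child(ren)
  node 44: 0 child(ren)
Matching nodes: [1, 13, 24, 44]
Count of leaf nodes: 4


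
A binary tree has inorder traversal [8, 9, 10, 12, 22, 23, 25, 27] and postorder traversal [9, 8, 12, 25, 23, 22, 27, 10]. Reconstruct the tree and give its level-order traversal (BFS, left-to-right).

Inorder:   [8, 9, 10, 12, 22, 23, 25, 27]
Postorder: [9, 8, 12, 25, 23, 22, 27, 10]
Algorithm: postorder visits root last, so walk postorder right-to-left;
each value is the root of the current inorder slice — split it at that
value, recurse on the right subtree first, then the left.
Recursive splits:
  root=10; inorder splits into left=[8, 9], right=[12, 22, 23, 25, 27]
  root=27; inorder splits into left=[12, 22, 23, 25], right=[]
  root=22; inorder splits into left=[12], right=[23, 25]
  root=23; inorder splits into left=[], right=[25]
  root=25; inorder splits into left=[], right=[]
  root=12; inorder splits into left=[], right=[]
  root=8; inorder splits into left=[], right=[9]
  root=9; inorder splits into left=[], right=[]
Reconstructed level-order: [10, 8, 27, 9, 22, 12, 23, 25]


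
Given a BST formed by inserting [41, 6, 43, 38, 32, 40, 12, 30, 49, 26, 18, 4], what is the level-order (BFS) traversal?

Tree insertion order: [41, 6, 43, 38, 32, 40, 12, 30, 49, 26, 18, 4]
Tree (level-order array): [41, 6, 43, 4, 38, None, 49, None, None, 32, 40, None, None, 12, None, None, None, None, 30, 26, None, 18]
BFS from the root, enqueuing left then right child of each popped node:
  queue [41] -> pop 41, enqueue [6, 43], visited so far: [41]
  queue [6, 43] -> pop 6, enqueue [4, 38], visited so far: [41, 6]
  queue [43, 4, 38] -> pop 43, enqueue [49], visited so far: [41, 6, 43]
  queue [4, 38, 49] -> pop 4, enqueue [none], visited so far: [41, 6, 43, 4]
  queue [38, 49] -> pop 38, enqueue [32, 40], visited so far: [41, 6, 43, 4, 38]
  queue [49, 32, 40] -> pop 49, enqueue [none], visited so far: [41, 6, 43, 4, 38, 49]
  queue [32, 40] -> pop 32, enqueue [12], visited so far: [41, 6, 43, 4, 38, 49, 32]
  queue [40, 12] -> pop 40, enqueue [none], visited so far: [41, 6, 43, 4, 38, 49, 32, 40]
  queue [12] -> pop 12, enqueue [30], visited so far: [41, 6, 43, 4, 38, 49, 32, 40, 12]
  queue [30] -> pop 30, enqueue [26], visited so far: [41, 6, 43, 4, 38, 49, 32, 40, 12, 30]
  queue [26] -> pop 26, enqueue [18], visited so far: [41, 6, 43, 4, 38, 49, 32, 40, 12, 30, 26]
  queue [18] -> pop 18, enqueue [none], visited so far: [41, 6, 43, 4, 38, 49, 32, 40, 12, 30, 26, 18]
Result: [41, 6, 43, 4, 38, 49, 32, 40, 12, 30, 26, 18]


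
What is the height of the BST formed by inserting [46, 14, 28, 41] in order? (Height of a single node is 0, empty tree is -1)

Insertion order: [46, 14, 28, 41]
Tree (level-order array): [46, 14, None, None, 28, None, 41]
Compute height bottom-up (empty subtree = -1):
  height(41) = 1 + max(-1, -1) = 0
  height(28) = 1 + max(-1, 0) = 1
  height(14) = 1 + max(-1, 1) = 2
  height(46) = 1 + max(2, -1) = 3
Height = 3


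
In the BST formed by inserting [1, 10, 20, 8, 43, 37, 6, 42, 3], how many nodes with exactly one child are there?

Tree built from: [1, 10, 20, 8, 43, 37, 6, 42, 3]
Tree (level-order array): [1, None, 10, 8, 20, 6, None, None, 43, 3, None, 37, None, None, None, None, 42]
Rule: These are nodes with exactly 1 non-null child.
Per-node child counts:
  node 1: 1 child(ren)
  node 10: 2 child(ren)
  node 8: 1 child(ren)
  node 6: 1 child(ren)
  node 3: 0 child(ren)
  node 20: 1 child(ren)
  node 43: 1 child(ren)
  node 37: 1 child(ren)
  node 42: 0 child(ren)
Matching nodes: [1, 8, 6, 20, 43, 37]
Count of nodes with exactly one child: 6


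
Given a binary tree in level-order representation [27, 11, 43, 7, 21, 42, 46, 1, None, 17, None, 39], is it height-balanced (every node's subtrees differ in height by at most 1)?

Tree (level-order array): [27, 11, 43, 7, 21, 42, 46, 1, None, 17, None, 39]
Definition: a tree is height-balanced if, at every node, |h(left) - h(right)| <= 1 (empty subtree has height -1).
Bottom-up per-node check:
  node 1: h_left=-1, h_right=-1, diff=0 [OK], height=0
  node 7: h_left=0, h_right=-1, diff=1 [OK], height=1
  node 17: h_left=-1, h_right=-1, diff=0 [OK], height=0
  node 21: h_left=0, h_right=-1, diff=1 [OK], height=1
  node 11: h_left=1, h_right=1, diff=0 [OK], height=2
  node 39: h_left=-1, h_right=-1, diff=0 [OK], height=0
  node 42: h_left=0, h_right=-1, diff=1 [OK], height=1
  node 46: h_left=-1, h_right=-1, diff=0 [OK], height=0
  node 43: h_left=1, h_right=0, diff=1 [OK], height=2
  node 27: h_left=2, h_right=2, diff=0 [OK], height=3
All nodes satisfy the balance condition.
Result: Balanced


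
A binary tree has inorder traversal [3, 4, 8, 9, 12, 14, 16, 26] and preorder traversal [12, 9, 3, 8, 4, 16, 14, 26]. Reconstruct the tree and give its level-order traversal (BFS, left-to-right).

Inorder:  [3, 4, 8, 9, 12, 14, 16, 26]
Preorder: [12, 9, 3, 8, 4, 16, 14, 26]
Algorithm: preorder visits root first, so consume preorder in order;
for each root, split the current inorder slice at that value into
left-subtree inorder and right-subtree inorder, then recurse.
Recursive splits:
  root=12; inorder splits into left=[3, 4, 8, 9], right=[14, 16, 26]
  root=9; inorder splits into left=[3, 4, 8], right=[]
  root=3; inorder splits into left=[], right=[4, 8]
  root=8; inorder splits into left=[4], right=[]
  root=4; inorder splits into left=[], right=[]
  root=16; inorder splits into left=[14], right=[26]
  root=14; inorder splits into left=[], right=[]
  root=26; inorder splits into left=[], right=[]
Reconstructed level-order: [12, 9, 16, 3, 14, 26, 8, 4]


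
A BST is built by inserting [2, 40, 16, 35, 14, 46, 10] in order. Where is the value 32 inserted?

Starting tree (level order): [2, None, 40, 16, 46, 14, 35, None, None, 10]
Insertion path: 2 -> 40 -> 16 -> 35
Result: insert 32 as left child of 35
Final tree (level order): [2, None, 40, 16, 46, 14, 35, None, None, 10, None, 32]


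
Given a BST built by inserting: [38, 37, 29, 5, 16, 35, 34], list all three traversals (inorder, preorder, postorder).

Tree insertion order: [38, 37, 29, 5, 16, 35, 34]
Tree (level-order array): [38, 37, None, 29, None, 5, 35, None, 16, 34]
Inorder (L, root, R): [5, 16, 29, 34, 35, 37, 38]
Preorder (root, L, R): [38, 37, 29, 5, 16, 35, 34]
Postorder (L, R, root): [16, 5, 34, 35, 29, 37, 38]


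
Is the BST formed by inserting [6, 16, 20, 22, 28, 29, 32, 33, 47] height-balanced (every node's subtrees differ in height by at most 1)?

Tree (level-order array): [6, None, 16, None, 20, None, 22, None, 28, None, 29, None, 32, None, 33, None, 47]
Definition: a tree is height-balanced if, at every node, |h(left) - h(right)| <= 1 (empty subtree has height -1).
Bottom-up per-node check:
  node 47: h_left=-1, h_right=-1, diff=0 [OK], height=0
  node 33: h_left=-1, h_right=0, diff=1 [OK], height=1
  node 32: h_left=-1, h_right=1, diff=2 [FAIL (|-1-1|=2 > 1)], height=2
  node 29: h_left=-1, h_right=2, diff=3 [FAIL (|-1-2|=3 > 1)], height=3
  node 28: h_left=-1, h_right=3, diff=4 [FAIL (|-1-3|=4 > 1)], height=4
  node 22: h_left=-1, h_right=4, diff=5 [FAIL (|-1-4|=5 > 1)], height=5
  node 20: h_left=-1, h_right=5, diff=6 [FAIL (|-1-5|=6 > 1)], height=6
  node 16: h_left=-1, h_right=6, diff=7 [FAIL (|-1-6|=7 > 1)], height=7
  node 6: h_left=-1, h_right=7, diff=8 [FAIL (|-1-7|=8 > 1)], height=8
Node 32 violates the condition: |-1 - 1| = 2 > 1.
Result: Not balanced


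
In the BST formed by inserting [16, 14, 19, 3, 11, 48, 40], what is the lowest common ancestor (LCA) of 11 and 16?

Tree insertion order: [16, 14, 19, 3, 11, 48, 40]
Tree (level-order array): [16, 14, 19, 3, None, None, 48, None, 11, 40]
In a BST, the LCA of p=11, q=16 is the first node v on the
root-to-leaf path with p <= v <= q (go left if both < v, right if both > v).
Walk from root:
  at 16: 11 <= 16 <= 16, this is the LCA
LCA = 16


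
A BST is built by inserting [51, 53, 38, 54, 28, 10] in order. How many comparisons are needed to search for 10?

Search path for 10: 51 -> 38 -> 28 -> 10
Found: True
Comparisons: 4


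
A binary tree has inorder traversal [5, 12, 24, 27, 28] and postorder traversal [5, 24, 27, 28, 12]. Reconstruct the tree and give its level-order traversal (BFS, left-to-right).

Inorder:   [5, 12, 24, 27, 28]
Postorder: [5, 24, 27, 28, 12]
Algorithm: postorder visits root last, so walk postorder right-to-left;
each value is the root of the current inorder slice — split it at that
value, recurse on the right subtree first, then the left.
Recursive splits:
  root=12; inorder splits into left=[5], right=[24, 27, 28]
  root=28; inorder splits into left=[24, 27], right=[]
  root=27; inorder splits into left=[24], right=[]
  root=24; inorder splits into left=[], right=[]
  root=5; inorder splits into left=[], right=[]
Reconstructed level-order: [12, 5, 28, 27, 24]


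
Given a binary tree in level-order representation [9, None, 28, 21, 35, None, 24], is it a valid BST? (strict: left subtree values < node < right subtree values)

Level-order array: [9, None, 28, 21, 35, None, 24]
Validate using subtree bounds (lo, hi): at each node, require lo < value < hi,
then recurse left with hi=value and right with lo=value.
Preorder trace (stopping at first violation):
  at node 9 with bounds (-inf, +inf): OK
  at node 28 with bounds (9, +inf): OK
  at node 21 with bounds (9, 28): OK
  at node 24 with bounds (21, 28): OK
  at node 35 with bounds (28, +inf): OK
No violation found at any node.
Result: Valid BST


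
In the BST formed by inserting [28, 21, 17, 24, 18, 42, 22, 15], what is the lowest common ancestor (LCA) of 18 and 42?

Tree insertion order: [28, 21, 17, 24, 18, 42, 22, 15]
Tree (level-order array): [28, 21, 42, 17, 24, None, None, 15, 18, 22]
In a BST, the LCA of p=18, q=42 is the first node v on the
root-to-leaf path with p <= v <= q (go left if both < v, right if both > v).
Walk from root:
  at 28: 18 <= 28 <= 42, this is the LCA
LCA = 28


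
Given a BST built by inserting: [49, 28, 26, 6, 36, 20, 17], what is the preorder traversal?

Tree insertion order: [49, 28, 26, 6, 36, 20, 17]
Tree (level-order array): [49, 28, None, 26, 36, 6, None, None, None, None, 20, 17]
Preorder traversal: [49, 28, 26, 6, 20, 17, 36]


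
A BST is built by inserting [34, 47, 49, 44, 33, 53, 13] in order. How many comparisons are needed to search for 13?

Search path for 13: 34 -> 33 -> 13
Found: True
Comparisons: 3


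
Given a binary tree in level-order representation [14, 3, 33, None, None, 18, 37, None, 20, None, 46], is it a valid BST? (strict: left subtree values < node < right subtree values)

Level-order array: [14, 3, 33, None, None, 18, 37, None, 20, None, 46]
Validate using subtree bounds (lo, hi): at each node, require lo < value < hi,
then recurse left with hi=value and right with lo=value.
Preorder trace (stopping at first violation):
  at node 14 with bounds (-inf, +inf): OK
  at node 3 with bounds (-inf, 14): OK
  at node 33 with bounds (14, +inf): OK
  at node 18 with bounds (14, 33): OK
  at node 20 with bounds (18, 33): OK
  at node 37 with bounds (33, +inf): OK
  at node 46 with bounds (37, +inf): OK
No violation found at any node.
Result: Valid BST


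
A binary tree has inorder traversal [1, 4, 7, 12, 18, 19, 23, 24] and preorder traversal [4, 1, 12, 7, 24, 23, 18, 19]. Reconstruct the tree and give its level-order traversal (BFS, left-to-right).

Inorder:  [1, 4, 7, 12, 18, 19, 23, 24]
Preorder: [4, 1, 12, 7, 24, 23, 18, 19]
Algorithm: preorder visits root first, so consume preorder in order;
for each root, split the current inorder slice at that value into
left-subtree inorder and right-subtree inorder, then recurse.
Recursive splits:
  root=4; inorder splits into left=[1], right=[7, 12, 18, 19, 23, 24]
  root=1; inorder splits into left=[], right=[]
  root=12; inorder splits into left=[7], right=[18, 19, 23, 24]
  root=7; inorder splits into left=[], right=[]
  root=24; inorder splits into left=[18, 19, 23], right=[]
  root=23; inorder splits into left=[18, 19], right=[]
  root=18; inorder splits into left=[], right=[19]
  root=19; inorder splits into left=[], right=[]
Reconstructed level-order: [4, 1, 12, 7, 24, 23, 18, 19]


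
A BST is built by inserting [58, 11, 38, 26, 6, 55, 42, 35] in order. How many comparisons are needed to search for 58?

Search path for 58: 58
Found: True
Comparisons: 1


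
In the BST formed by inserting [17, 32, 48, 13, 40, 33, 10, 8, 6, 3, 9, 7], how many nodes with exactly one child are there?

Tree built from: [17, 32, 48, 13, 40, 33, 10, 8, 6, 3, 9, 7]
Tree (level-order array): [17, 13, 32, 10, None, None, 48, 8, None, 40, None, 6, 9, 33, None, 3, 7]
Rule: These are nodes with exactly 1 non-null child.
Per-node child counts:
  node 17: 2 child(ren)
  node 13: 1 child(ren)
  node 10: 1 child(ren)
  node 8: 2 child(ren)
  node 6: 2 child(ren)
  node 3: 0 child(ren)
  node 7: 0 child(ren)
  node 9: 0 child(ren)
  node 32: 1 child(ren)
  node 48: 1 child(ren)
  node 40: 1 child(ren)
  node 33: 0 child(ren)
Matching nodes: [13, 10, 32, 48, 40]
Count of nodes with exactly one child: 5


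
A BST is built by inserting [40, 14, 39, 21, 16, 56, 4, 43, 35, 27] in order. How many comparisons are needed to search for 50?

Search path for 50: 40 -> 56 -> 43
Found: False
Comparisons: 3


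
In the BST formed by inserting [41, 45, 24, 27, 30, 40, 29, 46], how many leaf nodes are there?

Tree built from: [41, 45, 24, 27, 30, 40, 29, 46]
Tree (level-order array): [41, 24, 45, None, 27, None, 46, None, 30, None, None, 29, 40]
Rule: A leaf has 0 children.
Per-node child counts:
  node 41: 2 child(ren)
  node 24: 1 child(ren)
  node 27: 1 child(ren)
  node 30: 2 child(ren)
  node 29: 0 child(ren)
  node 40: 0 child(ren)
  node 45: 1 child(ren)
  node 46: 0 child(ren)
Matching nodes: [29, 40, 46]
Count of leaf nodes: 3


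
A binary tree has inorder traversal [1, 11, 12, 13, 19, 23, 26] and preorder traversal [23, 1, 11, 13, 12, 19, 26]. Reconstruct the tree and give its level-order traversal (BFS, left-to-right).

Inorder:  [1, 11, 12, 13, 19, 23, 26]
Preorder: [23, 1, 11, 13, 12, 19, 26]
Algorithm: preorder visits root first, so consume preorder in order;
for each root, split the current inorder slice at that value into
left-subtree inorder and right-subtree inorder, then recurse.
Recursive splits:
  root=23; inorder splits into left=[1, 11, 12, 13, 19], right=[26]
  root=1; inorder splits into left=[], right=[11, 12, 13, 19]
  root=11; inorder splits into left=[], right=[12, 13, 19]
  root=13; inorder splits into left=[12], right=[19]
  root=12; inorder splits into left=[], right=[]
  root=19; inorder splits into left=[], right=[]
  root=26; inorder splits into left=[], right=[]
Reconstructed level-order: [23, 1, 26, 11, 13, 12, 19]


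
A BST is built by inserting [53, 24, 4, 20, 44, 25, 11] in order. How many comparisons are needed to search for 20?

Search path for 20: 53 -> 24 -> 4 -> 20
Found: True
Comparisons: 4


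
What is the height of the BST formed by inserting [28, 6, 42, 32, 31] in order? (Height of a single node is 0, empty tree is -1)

Insertion order: [28, 6, 42, 32, 31]
Tree (level-order array): [28, 6, 42, None, None, 32, None, 31]
Compute height bottom-up (empty subtree = -1):
  height(6) = 1 + max(-1, -1) = 0
  height(31) = 1 + max(-1, -1) = 0
  height(32) = 1 + max(0, -1) = 1
  height(42) = 1 + max(1, -1) = 2
  height(28) = 1 + max(0, 2) = 3
Height = 3


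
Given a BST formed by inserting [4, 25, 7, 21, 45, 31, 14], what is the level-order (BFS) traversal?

Tree insertion order: [4, 25, 7, 21, 45, 31, 14]
Tree (level-order array): [4, None, 25, 7, 45, None, 21, 31, None, 14]
BFS from the root, enqueuing left then right child of each popped node:
  queue [4] -> pop 4, enqueue [25], visited so far: [4]
  queue [25] -> pop 25, enqueue [7, 45], visited so far: [4, 25]
  queue [7, 45] -> pop 7, enqueue [21], visited so far: [4, 25, 7]
  queue [45, 21] -> pop 45, enqueue [31], visited so far: [4, 25, 7, 45]
  queue [21, 31] -> pop 21, enqueue [14], visited so far: [4, 25, 7, 45, 21]
  queue [31, 14] -> pop 31, enqueue [none], visited so far: [4, 25, 7, 45, 21, 31]
  queue [14] -> pop 14, enqueue [none], visited so far: [4, 25, 7, 45, 21, 31, 14]
Result: [4, 25, 7, 45, 21, 31, 14]


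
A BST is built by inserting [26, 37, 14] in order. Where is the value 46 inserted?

Starting tree (level order): [26, 14, 37]
Insertion path: 26 -> 37
Result: insert 46 as right child of 37
Final tree (level order): [26, 14, 37, None, None, None, 46]


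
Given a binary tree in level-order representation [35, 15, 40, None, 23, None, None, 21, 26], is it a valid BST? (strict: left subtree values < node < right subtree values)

Level-order array: [35, 15, 40, None, 23, None, None, 21, 26]
Validate using subtree bounds (lo, hi): at each node, require lo < value < hi,
then recurse left with hi=value and right with lo=value.
Preorder trace (stopping at first violation):
  at node 35 with bounds (-inf, +inf): OK
  at node 15 with bounds (-inf, 35): OK
  at node 23 with bounds (15, 35): OK
  at node 21 with bounds (15, 23): OK
  at node 26 with bounds (23, 35): OK
  at node 40 with bounds (35, +inf): OK
No violation found at any node.
Result: Valid BST


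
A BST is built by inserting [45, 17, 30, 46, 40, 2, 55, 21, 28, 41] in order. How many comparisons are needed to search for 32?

Search path for 32: 45 -> 17 -> 30 -> 40
Found: False
Comparisons: 4


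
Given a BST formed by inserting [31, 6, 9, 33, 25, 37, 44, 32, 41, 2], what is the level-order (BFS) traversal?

Tree insertion order: [31, 6, 9, 33, 25, 37, 44, 32, 41, 2]
Tree (level-order array): [31, 6, 33, 2, 9, 32, 37, None, None, None, 25, None, None, None, 44, None, None, 41]
BFS from the root, enqueuing left then right child of each popped node:
  queue [31] -> pop 31, enqueue [6, 33], visited so far: [31]
  queue [6, 33] -> pop 6, enqueue [2, 9], visited so far: [31, 6]
  queue [33, 2, 9] -> pop 33, enqueue [32, 37], visited so far: [31, 6, 33]
  queue [2, 9, 32, 37] -> pop 2, enqueue [none], visited so far: [31, 6, 33, 2]
  queue [9, 32, 37] -> pop 9, enqueue [25], visited so far: [31, 6, 33, 2, 9]
  queue [32, 37, 25] -> pop 32, enqueue [none], visited so far: [31, 6, 33, 2, 9, 32]
  queue [37, 25] -> pop 37, enqueue [44], visited so far: [31, 6, 33, 2, 9, 32, 37]
  queue [25, 44] -> pop 25, enqueue [none], visited so far: [31, 6, 33, 2, 9, 32, 37, 25]
  queue [44] -> pop 44, enqueue [41], visited so far: [31, 6, 33, 2, 9, 32, 37, 25, 44]
  queue [41] -> pop 41, enqueue [none], visited so far: [31, 6, 33, 2, 9, 32, 37, 25, 44, 41]
Result: [31, 6, 33, 2, 9, 32, 37, 25, 44, 41]


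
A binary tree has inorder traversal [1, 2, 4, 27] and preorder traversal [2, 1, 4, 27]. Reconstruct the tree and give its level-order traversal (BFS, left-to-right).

Inorder:  [1, 2, 4, 27]
Preorder: [2, 1, 4, 27]
Algorithm: preorder visits root first, so consume preorder in order;
for each root, split the current inorder slice at that value into
left-subtree inorder and right-subtree inorder, then recurse.
Recursive splits:
  root=2; inorder splits into left=[1], right=[4, 27]
  root=1; inorder splits into left=[], right=[]
  root=4; inorder splits into left=[], right=[27]
  root=27; inorder splits into left=[], right=[]
Reconstructed level-order: [2, 1, 4, 27]


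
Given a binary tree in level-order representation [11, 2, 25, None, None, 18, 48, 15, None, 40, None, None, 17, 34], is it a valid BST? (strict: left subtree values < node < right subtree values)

Level-order array: [11, 2, 25, None, None, 18, 48, 15, None, 40, None, None, 17, 34]
Validate using subtree bounds (lo, hi): at each node, require lo < value < hi,
then recurse left with hi=value and right with lo=value.
Preorder trace (stopping at first violation):
  at node 11 with bounds (-inf, +inf): OK
  at node 2 with bounds (-inf, 11): OK
  at node 25 with bounds (11, +inf): OK
  at node 18 with bounds (11, 25): OK
  at node 15 with bounds (11, 18): OK
  at node 17 with bounds (15, 18): OK
  at node 48 with bounds (25, +inf): OK
  at node 40 with bounds (25, 48): OK
  at node 34 with bounds (25, 40): OK
No violation found at any node.
Result: Valid BST


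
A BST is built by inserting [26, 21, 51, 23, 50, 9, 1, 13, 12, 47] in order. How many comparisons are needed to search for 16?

Search path for 16: 26 -> 21 -> 9 -> 13
Found: False
Comparisons: 4


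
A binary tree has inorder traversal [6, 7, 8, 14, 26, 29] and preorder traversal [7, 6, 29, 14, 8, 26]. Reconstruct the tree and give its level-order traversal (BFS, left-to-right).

Inorder:  [6, 7, 8, 14, 26, 29]
Preorder: [7, 6, 29, 14, 8, 26]
Algorithm: preorder visits root first, so consume preorder in order;
for each root, split the current inorder slice at that value into
left-subtree inorder and right-subtree inorder, then recurse.
Recursive splits:
  root=7; inorder splits into left=[6], right=[8, 14, 26, 29]
  root=6; inorder splits into left=[], right=[]
  root=29; inorder splits into left=[8, 14, 26], right=[]
  root=14; inorder splits into left=[8], right=[26]
  root=8; inorder splits into left=[], right=[]
  root=26; inorder splits into left=[], right=[]
Reconstructed level-order: [7, 6, 29, 14, 8, 26]


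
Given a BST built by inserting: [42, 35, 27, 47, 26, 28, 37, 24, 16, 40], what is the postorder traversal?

Tree insertion order: [42, 35, 27, 47, 26, 28, 37, 24, 16, 40]
Tree (level-order array): [42, 35, 47, 27, 37, None, None, 26, 28, None, 40, 24, None, None, None, None, None, 16]
Postorder traversal: [16, 24, 26, 28, 27, 40, 37, 35, 47, 42]


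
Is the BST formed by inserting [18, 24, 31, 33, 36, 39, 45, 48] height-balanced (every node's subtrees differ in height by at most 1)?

Tree (level-order array): [18, None, 24, None, 31, None, 33, None, 36, None, 39, None, 45, None, 48]
Definition: a tree is height-balanced if, at every node, |h(left) - h(right)| <= 1 (empty subtree has height -1).
Bottom-up per-node check:
  node 48: h_left=-1, h_right=-1, diff=0 [OK], height=0
  node 45: h_left=-1, h_right=0, diff=1 [OK], height=1
  node 39: h_left=-1, h_right=1, diff=2 [FAIL (|-1-1|=2 > 1)], height=2
  node 36: h_left=-1, h_right=2, diff=3 [FAIL (|-1-2|=3 > 1)], height=3
  node 33: h_left=-1, h_right=3, diff=4 [FAIL (|-1-3|=4 > 1)], height=4
  node 31: h_left=-1, h_right=4, diff=5 [FAIL (|-1-4|=5 > 1)], height=5
  node 24: h_left=-1, h_right=5, diff=6 [FAIL (|-1-5|=6 > 1)], height=6
  node 18: h_left=-1, h_right=6, diff=7 [FAIL (|-1-6|=7 > 1)], height=7
Node 39 violates the condition: |-1 - 1| = 2 > 1.
Result: Not balanced


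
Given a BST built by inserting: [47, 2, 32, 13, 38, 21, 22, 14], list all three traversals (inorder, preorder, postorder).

Tree insertion order: [47, 2, 32, 13, 38, 21, 22, 14]
Tree (level-order array): [47, 2, None, None, 32, 13, 38, None, 21, None, None, 14, 22]
Inorder (L, root, R): [2, 13, 14, 21, 22, 32, 38, 47]
Preorder (root, L, R): [47, 2, 32, 13, 21, 14, 22, 38]
Postorder (L, R, root): [14, 22, 21, 13, 38, 32, 2, 47]


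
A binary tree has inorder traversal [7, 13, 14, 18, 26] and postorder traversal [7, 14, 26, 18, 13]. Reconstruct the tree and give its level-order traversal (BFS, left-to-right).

Inorder:   [7, 13, 14, 18, 26]
Postorder: [7, 14, 26, 18, 13]
Algorithm: postorder visits root last, so walk postorder right-to-left;
each value is the root of the current inorder slice — split it at that
value, recurse on the right subtree first, then the left.
Recursive splits:
  root=13; inorder splits into left=[7], right=[14, 18, 26]
  root=18; inorder splits into left=[14], right=[26]
  root=26; inorder splits into left=[], right=[]
  root=14; inorder splits into left=[], right=[]
  root=7; inorder splits into left=[], right=[]
Reconstructed level-order: [13, 7, 18, 14, 26]


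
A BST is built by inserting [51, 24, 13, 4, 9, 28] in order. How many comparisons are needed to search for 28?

Search path for 28: 51 -> 24 -> 28
Found: True
Comparisons: 3


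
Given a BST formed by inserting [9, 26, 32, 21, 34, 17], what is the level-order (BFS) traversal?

Tree insertion order: [9, 26, 32, 21, 34, 17]
Tree (level-order array): [9, None, 26, 21, 32, 17, None, None, 34]
BFS from the root, enqueuing left then right child of each popped node:
  queue [9] -> pop 9, enqueue [26], visited so far: [9]
  queue [26] -> pop 26, enqueue [21, 32], visited so far: [9, 26]
  queue [21, 32] -> pop 21, enqueue [17], visited so far: [9, 26, 21]
  queue [32, 17] -> pop 32, enqueue [34], visited so far: [9, 26, 21, 32]
  queue [17, 34] -> pop 17, enqueue [none], visited so far: [9, 26, 21, 32, 17]
  queue [34] -> pop 34, enqueue [none], visited so far: [9, 26, 21, 32, 17, 34]
Result: [9, 26, 21, 32, 17, 34]


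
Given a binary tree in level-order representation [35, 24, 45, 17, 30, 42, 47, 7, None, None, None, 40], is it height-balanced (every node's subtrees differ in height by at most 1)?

Tree (level-order array): [35, 24, 45, 17, 30, 42, 47, 7, None, None, None, 40]
Definition: a tree is height-balanced if, at every node, |h(left) - h(right)| <= 1 (empty subtree has height -1).
Bottom-up per-node check:
  node 7: h_left=-1, h_right=-1, diff=0 [OK], height=0
  node 17: h_left=0, h_right=-1, diff=1 [OK], height=1
  node 30: h_left=-1, h_right=-1, diff=0 [OK], height=0
  node 24: h_left=1, h_right=0, diff=1 [OK], height=2
  node 40: h_left=-1, h_right=-1, diff=0 [OK], height=0
  node 42: h_left=0, h_right=-1, diff=1 [OK], height=1
  node 47: h_left=-1, h_right=-1, diff=0 [OK], height=0
  node 45: h_left=1, h_right=0, diff=1 [OK], height=2
  node 35: h_left=2, h_right=2, diff=0 [OK], height=3
All nodes satisfy the balance condition.
Result: Balanced


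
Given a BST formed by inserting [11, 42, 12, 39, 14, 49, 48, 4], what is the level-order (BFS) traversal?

Tree insertion order: [11, 42, 12, 39, 14, 49, 48, 4]
Tree (level-order array): [11, 4, 42, None, None, 12, 49, None, 39, 48, None, 14]
BFS from the root, enqueuing left then right child of each popped node:
  queue [11] -> pop 11, enqueue [4, 42], visited so far: [11]
  queue [4, 42] -> pop 4, enqueue [none], visited so far: [11, 4]
  queue [42] -> pop 42, enqueue [12, 49], visited so far: [11, 4, 42]
  queue [12, 49] -> pop 12, enqueue [39], visited so far: [11, 4, 42, 12]
  queue [49, 39] -> pop 49, enqueue [48], visited so far: [11, 4, 42, 12, 49]
  queue [39, 48] -> pop 39, enqueue [14], visited so far: [11, 4, 42, 12, 49, 39]
  queue [48, 14] -> pop 48, enqueue [none], visited so far: [11, 4, 42, 12, 49, 39, 48]
  queue [14] -> pop 14, enqueue [none], visited so far: [11, 4, 42, 12, 49, 39, 48, 14]
Result: [11, 4, 42, 12, 49, 39, 48, 14]


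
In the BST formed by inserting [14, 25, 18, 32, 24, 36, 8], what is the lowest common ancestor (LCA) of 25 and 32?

Tree insertion order: [14, 25, 18, 32, 24, 36, 8]
Tree (level-order array): [14, 8, 25, None, None, 18, 32, None, 24, None, 36]
In a BST, the LCA of p=25, q=32 is the first node v on the
root-to-leaf path with p <= v <= q (go left if both < v, right if both > v).
Walk from root:
  at 14: both 25 and 32 > 14, go right
  at 25: 25 <= 25 <= 32, this is the LCA
LCA = 25


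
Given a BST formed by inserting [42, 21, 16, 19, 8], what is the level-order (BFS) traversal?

Tree insertion order: [42, 21, 16, 19, 8]
Tree (level-order array): [42, 21, None, 16, None, 8, 19]
BFS from the root, enqueuing left then right child of each popped node:
  queue [42] -> pop 42, enqueue [21], visited so far: [42]
  queue [21] -> pop 21, enqueue [16], visited so far: [42, 21]
  queue [16] -> pop 16, enqueue [8, 19], visited so far: [42, 21, 16]
  queue [8, 19] -> pop 8, enqueue [none], visited so far: [42, 21, 16, 8]
  queue [19] -> pop 19, enqueue [none], visited so far: [42, 21, 16, 8, 19]
Result: [42, 21, 16, 8, 19]


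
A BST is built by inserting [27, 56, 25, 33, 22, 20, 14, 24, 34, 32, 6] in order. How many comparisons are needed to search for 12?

Search path for 12: 27 -> 25 -> 22 -> 20 -> 14 -> 6
Found: False
Comparisons: 6


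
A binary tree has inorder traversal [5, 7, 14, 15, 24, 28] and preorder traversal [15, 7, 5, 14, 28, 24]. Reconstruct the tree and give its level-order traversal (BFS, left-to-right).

Inorder:  [5, 7, 14, 15, 24, 28]
Preorder: [15, 7, 5, 14, 28, 24]
Algorithm: preorder visits root first, so consume preorder in order;
for each root, split the current inorder slice at that value into
left-subtree inorder and right-subtree inorder, then recurse.
Recursive splits:
  root=15; inorder splits into left=[5, 7, 14], right=[24, 28]
  root=7; inorder splits into left=[5], right=[14]
  root=5; inorder splits into left=[], right=[]
  root=14; inorder splits into left=[], right=[]
  root=28; inorder splits into left=[24], right=[]
  root=24; inorder splits into left=[], right=[]
Reconstructed level-order: [15, 7, 28, 5, 14, 24]


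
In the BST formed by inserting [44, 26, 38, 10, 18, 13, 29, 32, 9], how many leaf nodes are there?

Tree built from: [44, 26, 38, 10, 18, 13, 29, 32, 9]
Tree (level-order array): [44, 26, None, 10, 38, 9, 18, 29, None, None, None, 13, None, None, 32]
Rule: A leaf has 0 children.
Per-node child counts:
  node 44: 1 child(ren)
  node 26: 2 child(ren)
  node 10: 2 child(ren)
  node 9: 0 child(ren)
  node 18: 1 child(ren)
  node 13: 0 child(ren)
  node 38: 1 child(ren)
  node 29: 1 child(ren)
  node 32: 0 child(ren)
Matching nodes: [9, 13, 32]
Count of leaf nodes: 3


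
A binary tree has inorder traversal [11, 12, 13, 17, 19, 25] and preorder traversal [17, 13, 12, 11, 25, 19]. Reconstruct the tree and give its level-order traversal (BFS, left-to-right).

Inorder:  [11, 12, 13, 17, 19, 25]
Preorder: [17, 13, 12, 11, 25, 19]
Algorithm: preorder visits root first, so consume preorder in order;
for each root, split the current inorder slice at that value into
left-subtree inorder and right-subtree inorder, then recurse.
Recursive splits:
  root=17; inorder splits into left=[11, 12, 13], right=[19, 25]
  root=13; inorder splits into left=[11, 12], right=[]
  root=12; inorder splits into left=[11], right=[]
  root=11; inorder splits into left=[], right=[]
  root=25; inorder splits into left=[19], right=[]
  root=19; inorder splits into left=[], right=[]
Reconstructed level-order: [17, 13, 25, 12, 19, 11]


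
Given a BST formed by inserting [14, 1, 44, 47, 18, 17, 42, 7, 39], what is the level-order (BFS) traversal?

Tree insertion order: [14, 1, 44, 47, 18, 17, 42, 7, 39]
Tree (level-order array): [14, 1, 44, None, 7, 18, 47, None, None, 17, 42, None, None, None, None, 39]
BFS from the root, enqueuing left then right child of each popped node:
  queue [14] -> pop 14, enqueue [1, 44], visited so far: [14]
  queue [1, 44] -> pop 1, enqueue [7], visited so far: [14, 1]
  queue [44, 7] -> pop 44, enqueue [18, 47], visited so far: [14, 1, 44]
  queue [7, 18, 47] -> pop 7, enqueue [none], visited so far: [14, 1, 44, 7]
  queue [18, 47] -> pop 18, enqueue [17, 42], visited so far: [14, 1, 44, 7, 18]
  queue [47, 17, 42] -> pop 47, enqueue [none], visited so far: [14, 1, 44, 7, 18, 47]
  queue [17, 42] -> pop 17, enqueue [none], visited so far: [14, 1, 44, 7, 18, 47, 17]
  queue [42] -> pop 42, enqueue [39], visited so far: [14, 1, 44, 7, 18, 47, 17, 42]
  queue [39] -> pop 39, enqueue [none], visited so far: [14, 1, 44, 7, 18, 47, 17, 42, 39]
Result: [14, 1, 44, 7, 18, 47, 17, 42, 39]


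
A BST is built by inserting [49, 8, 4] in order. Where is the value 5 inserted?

Starting tree (level order): [49, 8, None, 4]
Insertion path: 49 -> 8 -> 4
Result: insert 5 as right child of 4
Final tree (level order): [49, 8, None, 4, None, None, 5]


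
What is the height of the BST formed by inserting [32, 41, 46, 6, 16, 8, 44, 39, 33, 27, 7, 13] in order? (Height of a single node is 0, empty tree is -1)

Insertion order: [32, 41, 46, 6, 16, 8, 44, 39, 33, 27, 7, 13]
Tree (level-order array): [32, 6, 41, None, 16, 39, 46, 8, 27, 33, None, 44, None, 7, 13]
Compute height bottom-up (empty subtree = -1):
  height(7) = 1 + max(-1, -1) = 0
  height(13) = 1 + max(-1, -1) = 0
  height(8) = 1 + max(0, 0) = 1
  height(27) = 1 + max(-1, -1) = 0
  height(16) = 1 + max(1, 0) = 2
  height(6) = 1 + max(-1, 2) = 3
  height(33) = 1 + max(-1, -1) = 0
  height(39) = 1 + max(0, -1) = 1
  height(44) = 1 + max(-1, -1) = 0
  height(46) = 1 + max(0, -1) = 1
  height(41) = 1 + max(1, 1) = 2
  height(32) = 1 + max(3, 2) = 4
Height = 4


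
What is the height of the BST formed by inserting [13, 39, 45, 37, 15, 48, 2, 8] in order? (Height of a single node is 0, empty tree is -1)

Insertion order: [13, 39, 45, 37, 15, 48, 2, 8]
Tree (level-order array): [13, 2, 39, None, 8, 37, 45, None, None, 15, None, None, 48]
Compute height bottom-up (empty subtree = -1):
  height(8) = 1 + max(-1, -1) = 0
  height(2) = 1 + max(-1, 0) = 1
  height(15) = 1 + max(-1, -1) = 0
  height(37) = 1 + max(0, -1) = 1
  height(48) = 1 + max(-1, -1) = 0
  height(45) = 1 + max(-1, 0) = 1
  height(39) = 1 + max(1, 1) = 2
  height(13) = 1 + max(1, 2) = 3
Height = 3


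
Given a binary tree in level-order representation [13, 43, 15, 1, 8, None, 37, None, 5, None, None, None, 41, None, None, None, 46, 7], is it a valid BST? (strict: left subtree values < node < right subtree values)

Level-order array: [13, 43, 15, 1, 8, None, 37, None, 5, None, None, None, 41, None, None, None, 46, 7]
Validate using subtree bounds (lo, hi): at each node, require lo < value < hi,
then recurse left with hi=value and right with lo=value.
Preorder trace (stopping at first violation):
  at node 13 with bounds (-inf, +inf): OK
  at node 43 with bounds (-inf, 13): VIOLATION
Node 43 violates its bound: not (-inf < 43 < 13).
Result: Not a valid BST


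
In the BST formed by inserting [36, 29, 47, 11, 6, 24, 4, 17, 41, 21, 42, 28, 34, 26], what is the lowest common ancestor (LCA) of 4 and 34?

Tree insertion order: [36, 29, 47, 11, 6, 24, 4, 17, 41, 21, 42, 28, 34, 26]
Tree (level-order array): [36, 29, 47, 11, 34, 41, None, 6, 24, None, None, None, 42, 4, None, 17, 28, None, None, None, None, None, 21, 26]
In a BST, the LCA of p=4, q=34 is the first node v on the
root-to-leaf path with p <= v <= q (go left if both < v, right if both > v).
Walk from root:
  at 36: both 4 and 34 < 36, go left
  at 29: 4 <= 29 <= 34, this is the LCA
LCA = 29


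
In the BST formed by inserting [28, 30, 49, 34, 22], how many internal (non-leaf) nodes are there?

Tree built from: [28, 30, 49, 34, 22]
Tree (level-order array): [28, 22, 30, None, None, None, 49, 34]
Rule: An internal node has at least one child.
Per-node child counts:
  node 28: 2 child(ren)
  node 22: 0 child(ren)
  node 30: 1 child(ren)
  node 49: 1 child(ren)
  node 34: 0 child(ren)
Matching nodes: [28, 30, 49]
Count of internal (non-leaf) nodes: 3


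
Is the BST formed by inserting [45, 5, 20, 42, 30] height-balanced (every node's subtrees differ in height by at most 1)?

Tree (level-order array): [45, 5, None, None, 20, None, 42, 30]
Definition: a tree is height-balanced if, at every node, |h(left) - h(right)| <= 1 (empty subtree has height -1).
Bottom-up per-node check:
  node 30: h_left=-1, h_right=-1, diff=0 [OK], height=0
  node 42: h_left=0, h_right=-1, diff=1 [OK], height=1
  node 20: h_left=-1, h_right=1, diff=2 [FAIL (|-1-1|=2 > 1)], height=2
  node 5: h_left=-1, h_right=2, diff=3 [FAIL (|-1-2|=3 > 1)], height=3
  node 45: h_left=3, h_right=-1, diff=4 [FAIL (|3--1|=4 > 1)], height=4
Node 20 violates the condition: |-1 - 1| = 2 > 1.
Result: Not balanced


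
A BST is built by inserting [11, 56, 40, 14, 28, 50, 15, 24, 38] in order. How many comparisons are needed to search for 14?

Search path for 14: 11 -> 56 -> 40 -> 14
Found: True
Comparisons: 4


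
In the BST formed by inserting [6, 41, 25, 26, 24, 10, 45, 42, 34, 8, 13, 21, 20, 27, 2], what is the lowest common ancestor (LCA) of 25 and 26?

Tree insertion order: [6, 41, 25, 26, 24, 10, 45, 42, 34, 8, 13, 21, 20, 27, 2]
Tree (level-order array): [6, 2, 41, None, None, 25, 45, 24, 26, 42, None, 10, None, None, 34, None, None, 8, 13, 27, None, None, None, None, 21, None, None, 20]
In a BST, the LCA of p=25, q=26 is the first node v on the
root-to-leaf path with p <= v <= q (go left if both < v, right if both > v).
Walk from root:
  at 6: both 25 and 26 > 6, go right
  at 41: both 25 and 26 < 41, go left
  at 25: 25 <= 25 <= 26, this is the LCA
LCA = 25


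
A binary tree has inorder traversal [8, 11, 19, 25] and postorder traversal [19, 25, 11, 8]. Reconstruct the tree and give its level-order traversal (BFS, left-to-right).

Inorder:   [8, 11, 19, 25]
Postorder: [19, 25, 11, 8]
Algorithm: postorder visits root last, so walk postorder right-to-left;
each value is the root of the current inorder slice — split it at that
value, recurse on the right subtree first, then the left.
Recursive splits:
  root=8; inorder splits into left=[], right=[11, 19, 25]
  root=11; inorder splits into left=[], right=[19, 25]
  root=25; inorder splits into left=[19], right=[]
  root=19; inorder splits into left=[], right=[]
Reconstructed level-order: [8, 11, 25, 19]


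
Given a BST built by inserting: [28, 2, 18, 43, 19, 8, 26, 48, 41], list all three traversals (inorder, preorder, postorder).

Tree insertion order: [28, 2, 18, 43, 19, 8, 26, 48, 41]
Tree (level-order array): [28, 2, 43, None, 18, 41, 48, 8, 19, None, None, None, None, None, None, None, 26]
Inorder (L, root, R): [2, 8, 18, 19, 26, 28, 41, 43, 48]
Preorder (root, L, R): [28, 2, 18, 8, 19, 26, 43, 41, 48]
Postorder (L, R, root): [8, 26, 19, 18, 2, 41, 48, 43, 28]


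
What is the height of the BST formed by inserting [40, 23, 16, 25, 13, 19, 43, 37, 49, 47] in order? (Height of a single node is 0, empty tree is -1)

Insertion order: [40, 23, 16, 25, 13, 19, 43, 37, 49, 47]
Tree (level-order array): [40, 23, 43, 16, 25, None, 49, 13, 19, None, 37, 47]
Compute height bottom-up (empty subtree = -1):
  height(13) = 1 + max(-1, -1) = 0
  height(19) = 1 + max(-1, -1) = 0
  height(16) = 1 + max(0, 0) = 1
  height(37) = 1 + max(-1, -1) = 0
  height(25) = 1 + max(-1, 0) = 1
  height(23) = 1 + max(1, 1) = 2
  height(47) = 1 + max(-1, -1) = 0
  height(49) = 1 + max(0, -1) = 1
  height(43) = 1 + max(-1, 1) = 2
  height(40) = 1 + max(2, 2) = 3
Height = 3


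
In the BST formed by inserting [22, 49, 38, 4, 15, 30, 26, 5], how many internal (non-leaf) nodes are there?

Tree built from: [22, 49, 38, 4, 15, 30, 26, 5]
Tree (level-order array): [22, 4, 49, None, 15, 38, None, 5, None, 30, None, None, None, 26]
Rule: An internal node has at least one child.
Per-node child counts:
  node 22: 2 child(ren)
  node 4: 1 child(ren)
  node 15: 1 child(ren)
  node 5: 0 child(ren)
  node 49: 1 child(ren)
  node 38: 1 child(ren)
  node 30: 1 child(ren)
  node 26: 0 child(ren)
Matching nodes: [22, 4, 15, 49, 38, 30]
Count of internal (non-leaf) nodes: 6
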